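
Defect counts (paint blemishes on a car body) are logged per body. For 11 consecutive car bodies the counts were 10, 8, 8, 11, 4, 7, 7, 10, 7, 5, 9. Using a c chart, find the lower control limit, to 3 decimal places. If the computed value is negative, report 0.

0.000

c̄ = (10 + 8 + 8 + 11 + 4 + 7 + 7 + 10 + 7 + 5 + 9) / 11 = 86 / 11 = 7.8182
LCL = c̄ − 3√c̄ = 7.8182 − 3 × 2.7961 = -0.5701 → 0 (cannot be negative)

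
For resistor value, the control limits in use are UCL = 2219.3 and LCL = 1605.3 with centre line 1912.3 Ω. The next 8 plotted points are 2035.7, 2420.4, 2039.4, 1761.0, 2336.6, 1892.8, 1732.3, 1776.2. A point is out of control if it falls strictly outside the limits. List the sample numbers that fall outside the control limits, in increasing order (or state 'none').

2, 5

Compare each point to [1605.3, 2219.3]: sample 2 = 2420.4 > UCL; sample 5 = 2336.6 > UCL.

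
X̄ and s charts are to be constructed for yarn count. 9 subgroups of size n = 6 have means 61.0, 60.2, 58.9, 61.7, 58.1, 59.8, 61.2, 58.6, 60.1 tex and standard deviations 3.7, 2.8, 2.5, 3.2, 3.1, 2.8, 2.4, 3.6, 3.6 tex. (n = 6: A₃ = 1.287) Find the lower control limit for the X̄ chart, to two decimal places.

X̄̄ = (61.0 + 60.2 + 58.9 + 61.7 + 58.1 + 59.8 + 61.2 + 58.6 + 60.1) / 9 = 59.9556
s̄ = (3.7 + 2.8 + 2.5 + 3.2 + 3.1 + 2.8 + 2.4 + 3.6 + 3.6) / 9 = 3.0778
LCL = X̄̄ − A₃·s̄ = 59.9556 − 1.287 × 3.0778 = 55.9945

55.99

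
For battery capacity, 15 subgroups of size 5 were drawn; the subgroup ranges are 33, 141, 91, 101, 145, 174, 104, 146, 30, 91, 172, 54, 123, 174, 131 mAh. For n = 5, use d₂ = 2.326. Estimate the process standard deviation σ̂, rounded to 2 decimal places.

49.01

R̄ = (33 + 141 + 91 + 101 + 145 + 174 + 104 + 146 + 30 + 91 + 172 + 54 + 123 + 174 + 131) / 15 = 114.0000
σ̂ = R̄ / d₂ = 114.0000 / 2.326 = 49.0112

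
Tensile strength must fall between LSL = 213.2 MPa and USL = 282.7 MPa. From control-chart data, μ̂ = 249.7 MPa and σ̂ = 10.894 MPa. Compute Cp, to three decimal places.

1.063

Cp = (USL − LSL) / (6σ̂) = (282.7 − 213.2) / (6 × 10.894) = 69.5000 / 65.3640 = 1.0633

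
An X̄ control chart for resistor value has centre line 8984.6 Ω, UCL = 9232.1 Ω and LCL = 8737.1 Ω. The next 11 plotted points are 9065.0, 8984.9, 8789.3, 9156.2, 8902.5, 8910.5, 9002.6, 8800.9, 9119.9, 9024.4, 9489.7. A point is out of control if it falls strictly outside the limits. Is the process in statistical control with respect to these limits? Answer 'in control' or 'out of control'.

out of control

Compare each point to [8737.1, 9232.1]: sample 11 = 9489.7 > UCL.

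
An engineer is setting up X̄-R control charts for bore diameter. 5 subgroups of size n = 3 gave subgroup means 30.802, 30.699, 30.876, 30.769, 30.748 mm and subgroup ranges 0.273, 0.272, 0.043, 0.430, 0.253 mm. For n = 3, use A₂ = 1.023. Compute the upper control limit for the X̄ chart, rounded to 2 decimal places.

31.04

X̄̄ = (30.802 + 30.699 + 30.876 + 30.769 + 30.748) / 5 = 153.8940 / 5 = 30.7788
R̄ = (0.273 + 0.272 + 0.043 + 0.430 + 0.253) / 5 = 1.2710 / 5 = 0.2542
UCL = X̄̄ + A₂·R̄ = 30.7788 + 1.023 × 0.2542 = 31.0388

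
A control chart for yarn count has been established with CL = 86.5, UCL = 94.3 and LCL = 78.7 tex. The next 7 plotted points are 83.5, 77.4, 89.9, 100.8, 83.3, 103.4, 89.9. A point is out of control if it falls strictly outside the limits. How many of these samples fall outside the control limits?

3

Compare each point to [78.7, 94.3]: sample 2 = 77.4 < LCL; sample 4 = 100.8 > UCL; sample 6 = 103.4 > UCL.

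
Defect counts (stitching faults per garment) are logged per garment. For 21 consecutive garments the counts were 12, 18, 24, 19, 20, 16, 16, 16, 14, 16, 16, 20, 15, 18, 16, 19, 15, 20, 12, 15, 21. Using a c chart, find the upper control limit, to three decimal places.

c̄ = (12 + 18 + 24 + 19 + 20 + 16 + 16 + 16 + 14 + 16 + 16 + 20 + 15 + 18 + 16 + 19 + 15 + 20 + 12 + 15 + 21) / 21 = 358 / 21 = 17.0476
UCL = c̄ + 3√c̄ = 17.0476 + 3 × √17.0476 = 17.0476 + 3 × 4.1289 = 29.4342

29.434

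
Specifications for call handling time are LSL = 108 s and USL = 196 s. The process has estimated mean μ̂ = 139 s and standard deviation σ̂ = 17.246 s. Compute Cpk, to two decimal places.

Cpu = (USL − μ̂) / (3σ̂) = (196 − 139) / (3 × 17.246) = 1.1017; Cpl = (μ̂ − LSL) / (3σ̂) = (139 − 108) / (3 × 17.246) = 0.5992; Cpk = min(Cpu, Cpl) = 0.5992

0.60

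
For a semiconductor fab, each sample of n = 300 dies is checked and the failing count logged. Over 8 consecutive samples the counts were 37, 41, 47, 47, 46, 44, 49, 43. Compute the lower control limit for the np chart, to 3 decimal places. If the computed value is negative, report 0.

p̄ = Σdᵢ / (k·n) = 354 / (8 × 300) = 0.14750
LCL = np̄ − 3·√(np̄(1−p̄)) = 44.2500 − 3 × 6.1419 = 25.8243

25.824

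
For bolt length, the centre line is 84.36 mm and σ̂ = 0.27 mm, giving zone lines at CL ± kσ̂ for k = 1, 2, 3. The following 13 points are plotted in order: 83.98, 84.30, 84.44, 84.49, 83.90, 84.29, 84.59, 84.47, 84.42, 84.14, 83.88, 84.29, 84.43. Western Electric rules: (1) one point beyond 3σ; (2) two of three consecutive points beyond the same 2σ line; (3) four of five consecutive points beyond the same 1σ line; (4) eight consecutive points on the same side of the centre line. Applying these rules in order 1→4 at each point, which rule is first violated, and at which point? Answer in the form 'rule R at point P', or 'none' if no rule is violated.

none

Zone of each point (C = within 1σ̂, B = 1σ̂–2σ̂, A = 2σ̂–3σ̂, * = beyond 3σ̂; sign = side of CL): 1:-B, 2:-C, 3:+C, 4:+C, 5:-B, 6:-C, 7:+C, 8:+C, 9:+C, 10:-C, 11:-B, 12:-C, 13:+C
No rule fires across all 13 points.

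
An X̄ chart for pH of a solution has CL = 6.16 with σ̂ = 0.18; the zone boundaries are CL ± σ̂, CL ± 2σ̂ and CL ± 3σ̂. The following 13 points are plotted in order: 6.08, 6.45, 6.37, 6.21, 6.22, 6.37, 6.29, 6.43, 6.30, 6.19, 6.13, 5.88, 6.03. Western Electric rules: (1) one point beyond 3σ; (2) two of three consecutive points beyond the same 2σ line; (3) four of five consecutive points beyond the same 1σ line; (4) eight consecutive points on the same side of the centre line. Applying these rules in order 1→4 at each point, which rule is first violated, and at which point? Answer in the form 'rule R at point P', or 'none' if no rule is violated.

Zone of each point (C = within 1σ̂, B = 1σ̂–2σ̂, A = 2σ̂–3σ̂, * = beyond 3σ̂; sign = side of CL): 1:-C, 2:+B, 3:+B, 4:+C, 5:+C, 6:+B, 7:+C, 8:+B, 9:+C, 10:+C, 11:-C, 12:-B, 13:-C
Rule 4 (eight consecutive points on the same side of the centre line) is satisfied at point 9.

rule 4 at point 9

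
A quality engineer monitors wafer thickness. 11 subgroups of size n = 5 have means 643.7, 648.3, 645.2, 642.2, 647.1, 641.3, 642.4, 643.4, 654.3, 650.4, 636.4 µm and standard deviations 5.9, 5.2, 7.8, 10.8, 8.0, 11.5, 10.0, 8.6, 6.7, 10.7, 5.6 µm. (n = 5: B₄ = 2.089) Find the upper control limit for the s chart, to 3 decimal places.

s̄ = (5.9 + 5.2 + 7.8 + 10.8 + 8.0 + 11.5 + 10.0 + 8.6 + 6.7 + 10.7 + 5.6) / 11 = 8.2545
UCL_s = B₄·s̄ = 2.089 × 8.2545 = 17.2437

17.244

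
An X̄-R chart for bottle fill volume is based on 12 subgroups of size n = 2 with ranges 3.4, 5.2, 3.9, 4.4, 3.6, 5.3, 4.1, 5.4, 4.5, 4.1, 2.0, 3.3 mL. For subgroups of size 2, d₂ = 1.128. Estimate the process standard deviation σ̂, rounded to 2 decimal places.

3.63

R̄ = (3.4 + 5.2 + 3.9 + 4.4 + 3.6 + 5.3 + 4.1 + 5.4 + 4.5 + 4.1 + 2.0 + 3.3) / 12 = 4.1000
σ̂ = R̄ / d₂ = 4.1000 / 1.128 = 3.6348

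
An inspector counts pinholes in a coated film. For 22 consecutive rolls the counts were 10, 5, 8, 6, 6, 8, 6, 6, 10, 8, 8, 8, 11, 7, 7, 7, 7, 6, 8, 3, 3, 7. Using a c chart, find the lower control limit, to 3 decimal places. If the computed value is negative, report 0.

c̄ = (10 + 5 + 8 + 6 + 6 + 8 + 6 + 6 + 10 + 8 + 8 + 8 + 11 + 7 + 7 + 7 + 7 + 6 + 8 + 3 + 3 + 7) / 22 = 155 / 22 = 7.0455
LCL = c̄ − 3√c̄ = 7.0455 − 3 × 2.6543 = -0.9175 → 0 (cannot be negative)

0.000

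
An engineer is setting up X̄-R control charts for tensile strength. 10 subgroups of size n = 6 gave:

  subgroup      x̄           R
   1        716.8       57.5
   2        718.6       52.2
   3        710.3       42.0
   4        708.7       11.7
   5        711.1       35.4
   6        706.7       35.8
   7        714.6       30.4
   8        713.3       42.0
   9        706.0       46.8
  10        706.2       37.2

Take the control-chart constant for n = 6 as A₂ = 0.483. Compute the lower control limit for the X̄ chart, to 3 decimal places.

692.345

X̄̄ = (716.8 + 718.6 + 710.3 + 708.7 + 711.1 + 706.7 + 714.6 + 713.3 + 706.0 + 706.2) / 10 = 7112.3000 / 10 = 711.2300
R̄ = (57.5 + 52.2 + 42.0 + 11.7 + 35.4 + 35.8 + 30.4 + 42.0 + 46.8 + 37.2) / 10 = 391.0000 / 10 = 39.1000
LCL = X̄̄ − A₂·R̄ = 711.2300 − 0.483 × 39.1000 = 692.3447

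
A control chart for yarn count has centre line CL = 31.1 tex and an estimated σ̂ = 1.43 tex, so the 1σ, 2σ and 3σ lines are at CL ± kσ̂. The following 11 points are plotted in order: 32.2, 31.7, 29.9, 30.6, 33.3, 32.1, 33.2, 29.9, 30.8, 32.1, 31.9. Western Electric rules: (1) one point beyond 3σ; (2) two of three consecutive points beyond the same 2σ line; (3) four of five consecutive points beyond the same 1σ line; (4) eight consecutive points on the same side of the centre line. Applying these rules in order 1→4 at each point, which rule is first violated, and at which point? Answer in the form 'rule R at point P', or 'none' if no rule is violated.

Zone of each point (C = within 1σ̂, B = 1σ̂–2σ̂, A = 2σ̂–3σ̂, * = beyond 3σ̂; sign = side of CL): 1:+C, 2:+C, 3:-C, 4:-C, 5:+B, 6:+C, 7:+B, 8:-C, 9:-C, 10:+C, 11:+C
No rule fires across all 11 points.

none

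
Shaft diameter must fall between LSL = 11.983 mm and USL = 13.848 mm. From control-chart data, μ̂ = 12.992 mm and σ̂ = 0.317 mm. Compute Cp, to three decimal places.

Cp = (USL − LSL) / (6σ̂) = (13.848 − 11.983) / (6 × 0.317) = 1.8650 / 1.9020 = 0.9805

0.981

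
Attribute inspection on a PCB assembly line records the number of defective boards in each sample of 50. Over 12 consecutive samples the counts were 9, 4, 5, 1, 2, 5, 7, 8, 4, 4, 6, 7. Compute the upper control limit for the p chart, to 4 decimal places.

0.2325

p̄ = Σdᵢ / (k·n) = 62 / (12 × 50) = 0.10333
UCL = p̄ + 3·√(p̄(1−p̄)/n) = 0.10333 + 3 × √(0.10333×0.89667/50) = 0.10333 + 3 × 0.04305 = 0.23248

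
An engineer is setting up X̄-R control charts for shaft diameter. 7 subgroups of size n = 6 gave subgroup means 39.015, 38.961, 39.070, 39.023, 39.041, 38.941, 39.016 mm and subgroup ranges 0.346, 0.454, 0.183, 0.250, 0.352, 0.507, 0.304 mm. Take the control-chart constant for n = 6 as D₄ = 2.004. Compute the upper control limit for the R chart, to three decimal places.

0.686

R̄ = (0.346 + 0.454 + 0.183 + 0.250 + 0.352 + 0.507 + 0.304) / 7 = 2.3960 / 7 = 0.3423
UCL_R = D₄·R̄ = 2.004 × 0.3423 = 0.6859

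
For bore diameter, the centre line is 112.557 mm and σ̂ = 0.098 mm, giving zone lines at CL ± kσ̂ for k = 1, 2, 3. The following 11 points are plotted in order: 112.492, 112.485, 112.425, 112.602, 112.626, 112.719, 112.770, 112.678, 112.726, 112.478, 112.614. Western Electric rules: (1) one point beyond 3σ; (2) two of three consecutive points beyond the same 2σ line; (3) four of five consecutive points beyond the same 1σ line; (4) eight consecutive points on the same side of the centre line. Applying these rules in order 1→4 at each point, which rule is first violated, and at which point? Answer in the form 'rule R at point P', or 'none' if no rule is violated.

rule 3 at point 9

Zone of each point (C = within 1σ̂, B = 1σ̂–2σ̂, A = 2σ̂–3σ̂, * = beyond 3σ̂; sign = side of CL): 1:-C, 2:-C, 3:-B, 4:+C, 5:+C, 6:+B, 7:+A, 8:+B, 9:+B, 10:-C, 11:+C
Rule 3 (four of five consecutive points beyond the same 1σ limit) is satisfied at point 9.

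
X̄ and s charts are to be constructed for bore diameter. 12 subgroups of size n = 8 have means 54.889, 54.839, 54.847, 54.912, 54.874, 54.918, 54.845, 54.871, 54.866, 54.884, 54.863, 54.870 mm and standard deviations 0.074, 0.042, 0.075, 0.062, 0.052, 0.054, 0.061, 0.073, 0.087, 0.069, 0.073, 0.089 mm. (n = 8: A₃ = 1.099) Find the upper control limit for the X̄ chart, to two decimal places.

X̄̄ = (54.889 + 54.839 + 54.847 + 54.912 + 54.874 + 54.918 + 54.845 + 54.871 + 54.866 + 54.884 + 54.863 + 54.870) / 12 = 54.8732
s̄ = (0.074 + 0.042 + 0.075 + 0.062 + 0.052 + 0.054 + 0.061 + 0.073 + 0.087 + 0.069 + 0.073 + 0.089) / 12 = 0.0676
UCL = X̄̄ + A₃·s̄ = 54.8732 + 1.099 × 0.0676 = 54.9474

54.95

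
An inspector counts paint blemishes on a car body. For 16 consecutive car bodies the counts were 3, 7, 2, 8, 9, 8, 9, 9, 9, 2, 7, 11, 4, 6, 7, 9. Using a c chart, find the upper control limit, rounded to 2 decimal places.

c̄ = (3 + 7 + 2 + 8 + 9 + 8 + 9 + 9 + 9 + 2 + 7 + 11 + 4 + 6 + 7 + 9) / 16 = 110 / 16 = 6.8750
UCL = c̄ + 3√c̄ = 6.8750 + 3 × √6.8750 = 6.8750 + 3 × 2.6220 = 14.7411

14.74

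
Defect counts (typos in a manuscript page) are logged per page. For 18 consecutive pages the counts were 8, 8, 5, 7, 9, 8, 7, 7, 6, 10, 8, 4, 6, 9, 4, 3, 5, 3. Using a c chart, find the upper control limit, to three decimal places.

c̄ = (8 + 8 + 5 + 7 + 9 + 8 + 7 + 7 + 6 + 10 + 8 + 4 + 6 + 9 + 4 + 3 + 5 + 3) / 18 = 117 / 18 = 6.5000
UCL = c̄ + 3√c̄ = 6.5000 + 3 × √6.5000 = 6.5000 + 3 × 2.5495 = 14.1485

14.149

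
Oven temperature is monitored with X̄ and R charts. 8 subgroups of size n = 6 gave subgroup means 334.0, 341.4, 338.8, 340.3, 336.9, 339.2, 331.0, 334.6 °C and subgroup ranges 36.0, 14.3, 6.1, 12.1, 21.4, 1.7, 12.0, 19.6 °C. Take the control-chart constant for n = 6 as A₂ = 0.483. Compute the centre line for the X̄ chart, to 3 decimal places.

337.025

X̄̄ = (334.0 + 341.4 + 338.8 + 340.3 + 336.9 + 339.2 + 331.0 + 334.6) / 8 = 2696.2000 / 8 = 337.0250
CL = X̄̄ = 337.0250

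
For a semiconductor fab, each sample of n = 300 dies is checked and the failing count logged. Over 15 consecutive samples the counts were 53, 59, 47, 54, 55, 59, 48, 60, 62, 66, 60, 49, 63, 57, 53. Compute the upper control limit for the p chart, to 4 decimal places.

p̄ = Σdᵢ / (k·n) = 845 / (15 × 300) = 0.18778
UCL = p̄ + 3·√(p̄(1−p̄)/n) = 0.18778 + 3 × √(0.18778×0.81222/300) = 0.18778 + 3 × 0.02255 = 0.25542

0.2554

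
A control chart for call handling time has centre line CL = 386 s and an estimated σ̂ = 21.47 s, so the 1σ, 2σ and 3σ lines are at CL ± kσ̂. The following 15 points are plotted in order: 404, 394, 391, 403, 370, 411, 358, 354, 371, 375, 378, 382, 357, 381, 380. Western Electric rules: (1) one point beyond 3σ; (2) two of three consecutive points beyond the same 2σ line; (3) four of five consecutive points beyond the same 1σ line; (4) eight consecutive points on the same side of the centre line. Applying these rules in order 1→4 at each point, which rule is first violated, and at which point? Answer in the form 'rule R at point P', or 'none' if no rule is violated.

rule 4 at point 14

Zone of each point (C = within 1σ̂, B = 1σ̂–2σ̂, A = 2σ̂–3σ̂, * = beyond 3σ̂; sign = side of CL): 1:+C, 2:+C, 3:+C, 4:+C, 5:-C, 6:+B, 7:-B, 8:-B, 9:-C, 10:-C, 11:-C, 12:-C, 13:-B, 14:-C, 15:-C
Rule 4 (eight consecutive points on the same side of the centre line) is satisfied at point 14.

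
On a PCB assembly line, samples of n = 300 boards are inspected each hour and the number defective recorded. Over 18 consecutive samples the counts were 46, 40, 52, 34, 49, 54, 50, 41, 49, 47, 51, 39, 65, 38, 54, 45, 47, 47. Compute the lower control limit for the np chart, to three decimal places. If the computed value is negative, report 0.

28.206

p̄ = Σdᵢ / (k·n) = 848 / (18 × 300) = 0.15704
LCL = np̄ − 3·√(np̄(1−p̄)) = 47.1111 − 3 × 6.3018 = 28.2057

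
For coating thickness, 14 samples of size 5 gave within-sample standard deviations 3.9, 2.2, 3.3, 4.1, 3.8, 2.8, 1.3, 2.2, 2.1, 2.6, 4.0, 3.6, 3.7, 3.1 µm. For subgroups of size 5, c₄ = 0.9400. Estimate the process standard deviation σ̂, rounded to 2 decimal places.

s̄ = (3.9 + 2.2 + 3.3 + 4.1 + 3.8 + 2.8 + 1.3 + 2.2 + 2.1 + 2.6 + 4.0 + 3.6 + 3.7 + 3.1) / 14 = 3.0500
σ̂ = s̄ / c₄ = 3.0500 / 0.9400 = 3.2447

3.24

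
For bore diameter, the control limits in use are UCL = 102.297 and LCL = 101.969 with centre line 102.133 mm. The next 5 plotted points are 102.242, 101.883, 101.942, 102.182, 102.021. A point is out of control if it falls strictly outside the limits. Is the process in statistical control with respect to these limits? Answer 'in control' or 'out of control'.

out of control

Compare each point to [101.969, 102.297]: sample 2 = 101.883 < LCL; sample 3 = 101.942 < LCL.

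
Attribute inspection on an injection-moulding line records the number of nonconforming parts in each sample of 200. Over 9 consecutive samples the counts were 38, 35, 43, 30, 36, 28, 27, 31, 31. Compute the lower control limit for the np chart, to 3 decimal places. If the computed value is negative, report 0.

p̄ = Σdᵢ / (k·n) = 299 / (9 × 200) = 0.16611
LCL = np̄ − 3·√(np̄(1−p̄)) = 33.2222 − 3 × 5.2634 = 17.4319

17.432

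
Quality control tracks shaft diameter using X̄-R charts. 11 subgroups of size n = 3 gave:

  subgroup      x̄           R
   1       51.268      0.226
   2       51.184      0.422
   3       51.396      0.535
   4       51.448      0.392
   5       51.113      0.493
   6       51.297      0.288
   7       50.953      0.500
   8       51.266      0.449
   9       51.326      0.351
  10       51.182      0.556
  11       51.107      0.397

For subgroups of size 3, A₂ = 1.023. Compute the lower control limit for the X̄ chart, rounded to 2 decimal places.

X̄̄ = (51.268 + 51.184 + 51.396 + 51.448 + 51.113 + 51.297 + 50.953 + 51.266 + 51.326 + 51.182 + 51.107) / 11 = 563.5400 / 11 = 51.2309
R̄ = (0.226 + 0.422 + 0.535 + 0.392 + 0.493 + 0.288 + 0.500 + 0.449 + 0.351 + 0.556 + 0.397) / 11 = 4.6090 / 11 = 0.4190
LCL = X̄̄ − A₂·R̄ = 51.2309 − 1.023 × 0.4190 = 50.8023

50.80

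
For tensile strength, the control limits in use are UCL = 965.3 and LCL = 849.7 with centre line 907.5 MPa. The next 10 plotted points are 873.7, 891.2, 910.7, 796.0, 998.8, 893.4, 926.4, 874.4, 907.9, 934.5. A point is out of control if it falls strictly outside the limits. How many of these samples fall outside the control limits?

Compare each point to [849.7, 965.3]: sample 4 = 796.0 < LCL; sample 5 = 998.8 > UCL.

2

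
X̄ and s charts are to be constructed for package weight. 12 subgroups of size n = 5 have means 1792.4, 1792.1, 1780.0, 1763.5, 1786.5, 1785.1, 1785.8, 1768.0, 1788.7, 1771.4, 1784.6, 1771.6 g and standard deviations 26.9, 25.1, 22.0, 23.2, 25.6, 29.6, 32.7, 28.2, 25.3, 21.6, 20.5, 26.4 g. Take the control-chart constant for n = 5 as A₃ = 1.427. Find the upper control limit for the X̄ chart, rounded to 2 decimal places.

X̄̄ = (1792.4 + 1792.1 + 1780.0 + 1763.5 + 1786.5 + 1785.1 + 1785.8 + 1768.0 + 1788.7 + 1771.4 + 1784.6 + 1771.6) / 12 = 1780.8083
s̄ = (26.9 + 25.1 + 22.0 + 23.2 + 25.6 + 29.6 + 32.7 + 28.2 + 25.3 + 21.6 + 20.5 + 26.4) / 12 = 25.5917
UCL = X̄̄ + A₃·s̄ = 1780.8083 + 1.427 × 25.5917 = 1817.3276

1817.33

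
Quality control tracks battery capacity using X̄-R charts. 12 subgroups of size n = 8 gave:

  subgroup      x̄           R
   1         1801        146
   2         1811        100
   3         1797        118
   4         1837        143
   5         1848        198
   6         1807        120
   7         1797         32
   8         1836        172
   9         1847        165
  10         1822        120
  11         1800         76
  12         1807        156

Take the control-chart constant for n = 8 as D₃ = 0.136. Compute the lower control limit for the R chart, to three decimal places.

17.521

R̄ = (146 + 100 + 118 + 143 + 198 + 120 + 32 + 172 + 165 + 120 + 76 + 156) / 12 = 1546.0000 / 12 = 128.8333
LCL_R = D₃·R̄ = 0.136 × 128.8333 = 17.5213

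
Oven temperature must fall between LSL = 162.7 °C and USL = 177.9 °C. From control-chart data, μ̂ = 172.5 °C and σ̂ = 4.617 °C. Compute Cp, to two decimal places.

Cp = (USL − LSL) / (6σ̂) = (177.9 − 162.7) / (6 × 4.617) = 15.2000 / 27.7020 = 0.5487

0.55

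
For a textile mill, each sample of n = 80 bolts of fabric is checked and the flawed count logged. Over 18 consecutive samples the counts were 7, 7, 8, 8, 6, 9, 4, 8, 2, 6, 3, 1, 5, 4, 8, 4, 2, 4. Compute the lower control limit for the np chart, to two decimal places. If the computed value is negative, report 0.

0.00

p̄ = Σdᵢ / (k·n) = 96 / (18 × 80) = 0.06667
LCL = np̄ − 3·√(np̄(1−p̄)) = 5.3333 − 3 × 2.2311 = -1.3599 → 0 (negative, so LCL = 0)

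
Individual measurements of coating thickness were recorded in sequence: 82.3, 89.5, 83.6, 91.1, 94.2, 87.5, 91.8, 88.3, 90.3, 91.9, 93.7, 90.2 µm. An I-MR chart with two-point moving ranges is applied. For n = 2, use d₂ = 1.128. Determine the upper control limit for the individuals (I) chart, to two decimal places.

X̄ = (82.3 + 89.5 + 83.6 + 91.1 + 94.2 + 87.5 + 91.8 + 88.3 + 90.3 + 91.9 + 93.7 + 90.2) / 12 = 89.5333
Moving ranges: 7.2, 5.9, 7.5, 3.1, 6.7, 4.3, 3.5, 2.0, 1.6, 1.8, 3.5; M̄R̄ = 47.1000 / 11 = 4.2818
UCL = X̄ + 3·M̄R̄/d₂ = 89.5333 + 3 × 4.2818 / 1.128 = 100.9211

100.92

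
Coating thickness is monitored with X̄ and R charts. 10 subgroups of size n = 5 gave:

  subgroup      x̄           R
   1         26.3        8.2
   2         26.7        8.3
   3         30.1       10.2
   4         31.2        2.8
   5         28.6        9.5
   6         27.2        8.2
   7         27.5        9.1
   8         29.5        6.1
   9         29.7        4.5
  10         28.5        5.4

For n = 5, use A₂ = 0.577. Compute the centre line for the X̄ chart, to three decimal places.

X̄̄ = (26.3 + 26.7 + 30.1 + 31.2 + 28.6 + 27.2 + 27.5 + 29.5 + 29.7 + 28.5) / 10 = 285.3000 / 10 = 28.5300
CL = X̄̄ = 28.5300

28.530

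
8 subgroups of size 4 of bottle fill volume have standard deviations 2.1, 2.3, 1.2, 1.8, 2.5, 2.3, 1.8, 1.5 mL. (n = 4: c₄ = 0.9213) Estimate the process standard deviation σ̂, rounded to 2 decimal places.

s̄ = (2.1 + 2.3 + 1.2 + 1.8 + 2.5 + 2.3 + 1.8 + 1.5) / 8 = 1.9375
σ̂ = s̄ / c₄ = 1.9375 / 0.9213 = 2.1030

2.10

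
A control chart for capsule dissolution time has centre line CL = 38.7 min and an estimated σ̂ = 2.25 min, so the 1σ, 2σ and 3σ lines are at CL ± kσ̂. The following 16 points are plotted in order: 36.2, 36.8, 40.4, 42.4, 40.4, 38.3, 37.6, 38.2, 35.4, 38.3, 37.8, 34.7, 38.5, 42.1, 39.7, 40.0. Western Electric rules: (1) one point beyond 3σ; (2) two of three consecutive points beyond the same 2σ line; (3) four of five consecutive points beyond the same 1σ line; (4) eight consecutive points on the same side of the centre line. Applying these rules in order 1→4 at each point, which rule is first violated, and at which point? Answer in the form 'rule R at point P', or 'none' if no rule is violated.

rule 4 at point 13

Zone of each point (C = within 1σ̂, B = 1σ̂–2σ̂, A = 2σ̂–3σ̂, * = beyond 3σ̂; sign = side of CL): 1:-B, 2:-C, 3:+C, 4:+B, 5:+C, 6:-C, 7:-C, 8:-C, 9:-B, 10:-C, 11:-C, 12:-B, 13:-C, 14:+B, 15:+C, 16:+C
Rule 4 (eight consecutive points on the same side of the centre line) is satisfied at point 13.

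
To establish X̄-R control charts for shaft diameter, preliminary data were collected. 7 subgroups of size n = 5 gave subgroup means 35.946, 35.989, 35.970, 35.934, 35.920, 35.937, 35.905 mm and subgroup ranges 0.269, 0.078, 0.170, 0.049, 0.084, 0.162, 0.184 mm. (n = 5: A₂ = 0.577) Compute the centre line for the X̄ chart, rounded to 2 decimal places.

X̄̄ = (35.946 + 35.989 + 35.970 + 35.934 + 35.920 + 35.937 + 35.905) / 7 = 251.6010 / 7 = 35.9430
CL = X̄̄ = 35.9430

35.94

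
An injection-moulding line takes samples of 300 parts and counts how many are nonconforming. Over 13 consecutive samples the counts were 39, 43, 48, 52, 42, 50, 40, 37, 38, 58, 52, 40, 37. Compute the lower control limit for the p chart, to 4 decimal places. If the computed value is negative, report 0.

0.0862

p̄ = Σdᵢ / (k·n) = 576 / (13 × 300) = 0.14769
LCL = p̄ − 3·√(p̄(1−p̄)/n) = 0.14769 − 3 × 0.02048 = 0.08624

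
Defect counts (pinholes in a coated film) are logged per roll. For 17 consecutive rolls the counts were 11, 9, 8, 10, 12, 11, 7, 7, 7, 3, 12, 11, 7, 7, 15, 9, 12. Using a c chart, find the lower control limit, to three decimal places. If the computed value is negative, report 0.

c̄ = (11 + 9 + 8 + 10 + 12 + 11 + 7 + 7 + 7 + 3 + 12 + 11 + 7 + 7 + 15 + 9 + 12) / 17 = 158 / 17 = 9.2941
LCL = c̄ − 3√c̄ = 9.2941 − 3 × 3.0486 = 0.1482

0.148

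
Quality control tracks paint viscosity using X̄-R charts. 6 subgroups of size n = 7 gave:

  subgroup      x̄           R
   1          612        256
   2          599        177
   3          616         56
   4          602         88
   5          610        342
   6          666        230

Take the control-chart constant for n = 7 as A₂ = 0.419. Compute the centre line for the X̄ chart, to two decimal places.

617.50

X̄̄ = (612 + 599 + 616 + 602 + 610 + 666) / 6 = 3705.0000 / 6 = 617.5000
CL = X̄̄ = 617.5000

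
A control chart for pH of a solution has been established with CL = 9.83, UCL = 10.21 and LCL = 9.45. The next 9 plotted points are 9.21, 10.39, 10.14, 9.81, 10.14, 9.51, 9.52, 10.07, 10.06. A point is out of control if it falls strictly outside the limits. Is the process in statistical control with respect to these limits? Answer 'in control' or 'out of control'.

out of control

Compare each point to [9.45, 10.21]: sample 1 = 9.21 < LCL; sample 2 = 10.39 > UCL.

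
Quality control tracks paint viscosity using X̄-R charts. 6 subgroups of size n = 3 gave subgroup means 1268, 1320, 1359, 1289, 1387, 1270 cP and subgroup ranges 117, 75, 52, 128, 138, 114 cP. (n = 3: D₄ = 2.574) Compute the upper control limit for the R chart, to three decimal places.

267.696

R̄ = (117 + 75 + 52 + 128 + 138 + 114) / 6 = 624.0000 / 6 = 104.0000
UCL_R = D₄·R̄ = 2.574 × 104.0000 = 267.6960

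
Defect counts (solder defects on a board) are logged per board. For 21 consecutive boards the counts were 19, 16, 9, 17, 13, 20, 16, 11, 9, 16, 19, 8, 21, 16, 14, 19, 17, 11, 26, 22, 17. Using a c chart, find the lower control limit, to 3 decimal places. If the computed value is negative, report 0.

4.000

c̄ = (19 + 16 + 9 + 17 + 13 + 20 + 16 + 11 + 9 + 16 + 19 + 8 + 21 + 16 + 14 + 19 + 17 + 11 + 26 + 22 + 17) / 21 = 336 / 21 = 16.0000
LCL = c̄ − 3√c̄ = 16.0000 − 3 × 4.0000 = 4.0000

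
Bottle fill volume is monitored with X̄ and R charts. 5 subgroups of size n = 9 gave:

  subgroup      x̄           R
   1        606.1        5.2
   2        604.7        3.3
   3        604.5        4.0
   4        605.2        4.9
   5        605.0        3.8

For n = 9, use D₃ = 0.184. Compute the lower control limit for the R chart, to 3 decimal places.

0.780

R̄ = (5.2 + 3.3 + 4.0 + 4.9 + 3.8) / 5 = 21.2000 / 5 = 4.2400
LCL_R = D₃·R̄ = 0.184 × 4.2400 = 0.7802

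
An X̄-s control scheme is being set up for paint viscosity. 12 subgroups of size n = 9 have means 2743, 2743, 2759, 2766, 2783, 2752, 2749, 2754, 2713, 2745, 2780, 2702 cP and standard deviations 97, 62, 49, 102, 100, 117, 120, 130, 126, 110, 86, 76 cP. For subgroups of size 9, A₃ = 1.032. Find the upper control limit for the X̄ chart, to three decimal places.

X̄̄ = (2743 + 2743 + 2759 + 2766 + 2783 + 2752 + 2749 + 2754 + 2713 + 2745 + 2780 + 2702) / 12 = 2749.0833
s̄ = (97 + 62 + 49 + 102 + 100 + 117 + 120 + 130 + 126 + 110 + 86 + 76) / 12 = 97.9167
UCL = X̄̄ + A₃·s̄ = 2749.0833 + 1.032 × 97.9167 = 2850.1333

2850.133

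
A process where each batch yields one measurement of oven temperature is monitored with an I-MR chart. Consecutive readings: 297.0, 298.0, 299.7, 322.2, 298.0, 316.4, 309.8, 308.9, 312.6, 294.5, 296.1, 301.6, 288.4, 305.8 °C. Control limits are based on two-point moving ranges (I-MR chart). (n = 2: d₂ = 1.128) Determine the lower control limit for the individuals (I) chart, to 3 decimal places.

X̄ = (297.0 + 298.0 + 299.7 + 322.2 + 298.0 + 316.4 + 309.8 + 308.9 + 312.6 + 294.5 + 296.1 + 301.6 + 288.4 + 305.8) / 14 = 303.5000
Moving ranges: 1.0, 1.7, 22.5, 24.2, 18.4, 6.6, 0.9, 3.7, 18.1, 1.6, 5.5, 13.2, 17.4; M̄R̄ = 134.8000 / 13 = 10.3692
LCL = X̄ − 3·M̄R̄/d₂ = 303.5000 − 3 × 10.3692 / 1.128 = 275.9223

275.922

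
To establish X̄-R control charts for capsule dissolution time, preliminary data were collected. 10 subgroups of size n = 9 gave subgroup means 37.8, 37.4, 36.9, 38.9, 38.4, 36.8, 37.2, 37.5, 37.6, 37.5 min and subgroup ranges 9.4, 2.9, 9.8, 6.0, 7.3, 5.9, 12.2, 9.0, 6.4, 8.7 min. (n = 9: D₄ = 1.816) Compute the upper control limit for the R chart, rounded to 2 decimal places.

R̄ = (9.4 + 2.9 + 9.8 + 6.0 + 7.3 + 5.9 + 12.2 + 9.0 + 6.4 + 8.7) / 10 = 77.6000 / 10 = 7.7600
UCL_R = D₄·R̄ = 1.816 × 7.7600 = 14.0922

14.09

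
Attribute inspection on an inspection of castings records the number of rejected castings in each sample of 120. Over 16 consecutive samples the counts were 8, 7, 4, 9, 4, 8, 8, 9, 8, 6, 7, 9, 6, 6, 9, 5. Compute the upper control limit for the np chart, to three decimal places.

14.797

p̄ = Σdᵢ / (k·n) = 113 / (16 × 120) = 0.05885
UCL = np̄ + 3·√(np̄(1−p̄)) = 7.0625 + 3 × √(7.0625×0.94115) = 7.0625 + 3 × 2.5781 = 14.7969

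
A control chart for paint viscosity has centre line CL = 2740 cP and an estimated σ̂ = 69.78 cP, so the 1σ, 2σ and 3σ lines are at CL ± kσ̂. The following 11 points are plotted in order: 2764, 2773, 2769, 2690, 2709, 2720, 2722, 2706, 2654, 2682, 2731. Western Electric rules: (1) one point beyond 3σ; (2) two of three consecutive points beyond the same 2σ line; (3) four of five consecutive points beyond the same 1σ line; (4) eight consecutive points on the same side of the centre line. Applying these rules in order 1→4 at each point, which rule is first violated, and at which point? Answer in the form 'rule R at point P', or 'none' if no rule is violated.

Zone of each point (C = within 1σ̂, B = 1σ̂–2σ̂, A = 2σ̂–3σ̂, * = beyond 3σ̂; sign = side of CL): 1:+C, 2:+C, 3:+C, 4:-C, 5:-C, 6:-C, 7:-C, 8:-C, 9:-B, 10:-C, 11:-C
Rule 4 (eight consecutive points on the same side of the centre line) is satisfied at point 11.

rule 4 at point 11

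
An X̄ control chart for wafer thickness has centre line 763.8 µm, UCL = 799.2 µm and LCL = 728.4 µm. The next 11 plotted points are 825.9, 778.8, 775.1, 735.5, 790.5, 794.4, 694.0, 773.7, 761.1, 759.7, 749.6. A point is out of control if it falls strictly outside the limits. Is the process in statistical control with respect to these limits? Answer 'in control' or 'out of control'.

Compare each point to [728.4, 799.2]: sample 1 = 825.9 > UCL; sample 7 = 694.0 < LCL.

out of control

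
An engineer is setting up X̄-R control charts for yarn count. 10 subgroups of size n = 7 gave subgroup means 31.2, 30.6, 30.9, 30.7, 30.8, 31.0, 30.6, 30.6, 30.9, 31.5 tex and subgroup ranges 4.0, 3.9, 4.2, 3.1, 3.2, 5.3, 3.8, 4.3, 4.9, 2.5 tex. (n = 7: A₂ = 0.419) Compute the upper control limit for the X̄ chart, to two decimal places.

32.52

X̄̄ = (31.2 + 30.6 + 30.9 + 30.7 + 30.8 + 31.0 + 30.6 + 30.6 + 30.9 + 31.5) / 10 = 308.8000 / 10 = 30.8800
R̄ = (4.0 + 3.9 + 4.2 + 3.1 + 3.2 + 5.3 + 3.8 + 4.3 + 4.9 + 2.5) / 10 = 39.2000 / 10 = 3.9200
UCL = X̄̄ + A₂·R̄ = 30.8800 + 0.419 × 3.9200 = 32.5225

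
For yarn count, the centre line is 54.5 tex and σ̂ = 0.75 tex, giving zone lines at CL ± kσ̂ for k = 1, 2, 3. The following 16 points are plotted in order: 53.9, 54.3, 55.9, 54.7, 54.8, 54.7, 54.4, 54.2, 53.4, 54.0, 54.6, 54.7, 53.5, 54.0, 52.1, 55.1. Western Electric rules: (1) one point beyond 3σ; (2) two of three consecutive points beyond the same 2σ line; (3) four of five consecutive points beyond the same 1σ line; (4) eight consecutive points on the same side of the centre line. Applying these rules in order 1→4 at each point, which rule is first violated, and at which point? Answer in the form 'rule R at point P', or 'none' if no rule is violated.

Zone of each point (C = within 1σ̂, B = 1σ̂–2σ̂, A = 2σ̂–3σ̂, * = beyond 3σ̂; sign = side of CL): 1:-C, 2:-C, 3:+B, 4:+C, 5:+C, 6:+C, 7:-C, 8:-C, 9:-B, 10:-C, 11:+C, 12:+C, 13:-B, 14:-C, 15:-*, 16:+C
Rule 1 (one point beyond the 3σ limits) is satisfied at point 15.

rule 1 at point 15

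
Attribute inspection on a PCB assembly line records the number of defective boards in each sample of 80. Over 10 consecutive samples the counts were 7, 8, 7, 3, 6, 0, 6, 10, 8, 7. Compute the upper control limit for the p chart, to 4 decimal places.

p̄ = Σdᵢ / (k·n) = 62 / (10 × 80) = 0.07750
UCL = p̄ + 3·√(p̄(1−p̄)/n) = 0.07750 + 3 × √(0.07750×0.92250/80) = 0.07750 + 3 × 0.02989 = 0.16718

0.1672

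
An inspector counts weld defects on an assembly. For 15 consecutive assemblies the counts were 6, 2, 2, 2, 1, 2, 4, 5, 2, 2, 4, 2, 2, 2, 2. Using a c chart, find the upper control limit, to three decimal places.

7.566

c̄ = (6 + 2 + 2 + 2 + 1 + 2 + 4 + 5 + 2 + 2 + 4 + 2 + 2 + 2 + 2) / 15 = 40 / 15 = 2.6667
UCL = c̄ + 3√c̄ = 2.6667 + 3 × √2.6667 = 2.6667 + 3 × 1.6330 = 7.5656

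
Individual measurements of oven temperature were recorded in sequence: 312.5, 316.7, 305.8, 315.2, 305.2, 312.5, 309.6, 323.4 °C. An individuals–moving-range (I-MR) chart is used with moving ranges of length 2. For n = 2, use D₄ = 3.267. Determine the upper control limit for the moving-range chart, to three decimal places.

27.303

Moving ranges: 4.2, 10.9, 9.4, 10.0, 7.3, 2.9, 13.8; M̄R̄ = 58.5000 / 7 = 8.3571
UCL_MR = D₄·M̄R̄ = 3.267 × 8.3571 = 27.3028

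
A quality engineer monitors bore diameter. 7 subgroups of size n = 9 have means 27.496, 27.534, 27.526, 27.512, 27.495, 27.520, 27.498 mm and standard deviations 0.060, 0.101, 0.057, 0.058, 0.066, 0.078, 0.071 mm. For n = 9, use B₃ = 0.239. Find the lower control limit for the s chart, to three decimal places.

0.017

s̄ = (0.060 + 0.101 + 0.057 + 0.058 + 0.066 + 0.078 + 0.071) / 7 = 0.0701
LCL_s = B₃·s̄ = 0.239 × 0.0701 = 0.0168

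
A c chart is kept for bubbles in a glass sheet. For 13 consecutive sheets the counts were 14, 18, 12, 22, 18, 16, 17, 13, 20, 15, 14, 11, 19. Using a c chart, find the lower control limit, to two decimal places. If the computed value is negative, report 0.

c̄ = (14 + 18 + 12 + 22 + 18 + 16 + 17 + 13 + 20 + 15 + 14 + 11 + 19) / 13 = 209 / 13 = 16.0769
LCL = c̄ − 3√c̄ = 16.0769 − 3 × 4.0096 = 4.0481

4.05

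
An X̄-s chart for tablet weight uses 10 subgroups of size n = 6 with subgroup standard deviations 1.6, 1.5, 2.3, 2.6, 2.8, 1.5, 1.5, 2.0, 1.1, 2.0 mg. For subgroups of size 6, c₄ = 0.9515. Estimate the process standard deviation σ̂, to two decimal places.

s̄ = (1.6 + 1.5 + 2.3 + 2.6 + 2.8 + 1.5 + 1.5 + 2.0 + 1.1 + 2.0) / 10 = 1.8900
σ̂ = s̄ / c₄ = 1.8900 / 0.9515 = 1.9863

1.99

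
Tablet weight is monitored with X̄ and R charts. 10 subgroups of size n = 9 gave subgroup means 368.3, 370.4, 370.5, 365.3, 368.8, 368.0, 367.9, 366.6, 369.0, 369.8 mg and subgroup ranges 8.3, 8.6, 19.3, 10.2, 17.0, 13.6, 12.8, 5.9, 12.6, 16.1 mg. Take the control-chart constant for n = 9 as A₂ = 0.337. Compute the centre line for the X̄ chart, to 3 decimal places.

368.460

X̄̄ = (368.3 + 370.4 + 370.5 + 365.3 + 368.8 + 368.0 + 367.9 + 366.6 + 369.0 + 369.8) / 10 = 3684.6000 / 10 = 368.4600
CL = X̄̄ = 368.4600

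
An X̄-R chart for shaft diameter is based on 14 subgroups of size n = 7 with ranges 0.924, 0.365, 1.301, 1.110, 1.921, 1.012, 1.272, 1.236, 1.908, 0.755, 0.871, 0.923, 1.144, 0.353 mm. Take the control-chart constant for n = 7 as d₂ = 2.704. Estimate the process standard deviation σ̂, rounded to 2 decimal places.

0.40

R̄ = (0.924 + 0.365 + 1.301 + 1.110 + 1.921 + 1.012 + 1.272 + 1.236 + 1.908 + 0.755 + 0.871 + 0.923 + 1.144 + 0.353) / 14 = 1.0782
σ̂ = R̄ / d₂ = 1.0782 / 2.704 = 0.3987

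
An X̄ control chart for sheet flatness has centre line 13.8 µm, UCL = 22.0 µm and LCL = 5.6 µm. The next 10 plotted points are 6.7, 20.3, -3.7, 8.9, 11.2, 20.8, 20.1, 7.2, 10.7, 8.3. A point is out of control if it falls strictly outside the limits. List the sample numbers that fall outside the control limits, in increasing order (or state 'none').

Compare each point to [5.6, 22.0]: sample 3 = -3.7 < LCL.

3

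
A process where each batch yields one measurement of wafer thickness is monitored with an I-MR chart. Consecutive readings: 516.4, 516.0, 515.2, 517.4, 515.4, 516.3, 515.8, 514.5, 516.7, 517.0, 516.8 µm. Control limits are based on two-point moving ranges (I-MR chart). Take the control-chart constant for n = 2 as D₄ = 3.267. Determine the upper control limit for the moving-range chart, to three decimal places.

Moving ranges: 0.4, 0.8, 2.2, 2.0, 0.9, 0.5, 1.3, 2.2, 0.3, 0.2; M̄R̄ = 10.8000 / 10 = 1.0800
UCL_MR = D₄·M̄R̄ = 3.267 × 1.0800 = 3.5284

3.528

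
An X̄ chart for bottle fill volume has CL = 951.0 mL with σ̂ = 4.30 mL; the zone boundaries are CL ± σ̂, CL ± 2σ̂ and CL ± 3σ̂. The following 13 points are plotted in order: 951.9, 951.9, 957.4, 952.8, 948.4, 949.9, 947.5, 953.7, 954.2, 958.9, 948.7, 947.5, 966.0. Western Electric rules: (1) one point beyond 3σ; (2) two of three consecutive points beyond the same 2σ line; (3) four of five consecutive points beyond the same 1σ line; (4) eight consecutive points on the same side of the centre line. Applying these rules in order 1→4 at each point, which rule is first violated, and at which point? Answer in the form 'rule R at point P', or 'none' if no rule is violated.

Zone of each point (C = within 1σ̂, B = 1σ̂–2σ̂, A = 2σ̂–3σ̂, * = beyond 3σ̂; sign = side of CL): 1:+C, 2:+C, 3:+B, 4:+C, 5:-C, 6:-C, 7:-C, 8:+C, 9:+C, 10:+B, 11:-C, 12:-C, 13:+*
Rule 1 (one point beyond the 3σ limits) is satisfied at point 13.

rule 1 at point 13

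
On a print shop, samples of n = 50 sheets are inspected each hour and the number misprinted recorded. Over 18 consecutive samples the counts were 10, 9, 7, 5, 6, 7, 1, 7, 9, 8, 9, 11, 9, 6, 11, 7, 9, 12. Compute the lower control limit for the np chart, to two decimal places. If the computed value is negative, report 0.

p̄ = Σdᵢ / (k·n) = 143 / (18 × 50) = 0.15889
LCL = np̄ − 3·√(np̄(1−p̄)) = 7.9444 − 3 × 2.5850 = 0.1895

0.19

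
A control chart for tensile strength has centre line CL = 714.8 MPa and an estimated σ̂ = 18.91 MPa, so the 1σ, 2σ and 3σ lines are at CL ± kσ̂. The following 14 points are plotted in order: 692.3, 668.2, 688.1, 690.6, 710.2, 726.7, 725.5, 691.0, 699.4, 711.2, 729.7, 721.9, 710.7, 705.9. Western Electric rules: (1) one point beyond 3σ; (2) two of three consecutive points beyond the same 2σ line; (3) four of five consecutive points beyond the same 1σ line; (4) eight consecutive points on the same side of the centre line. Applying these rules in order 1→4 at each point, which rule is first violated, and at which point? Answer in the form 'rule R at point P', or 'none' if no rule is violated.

Zone of each point (C = within 1σ̂, B = 1σ̂–2σ̂, A = 2σ̂–3σ̂, * = beyond 3σ̂; sign = side of CL): 1:-B, 2:-A, 3:-B, 4:-B, 5:-C, 6:+C, 7:+C, 8:-B, 9:-C, 10:-C, 11:+C, 12:+C, 13:-C, 14:-C
Rule 3 (four of five consecutive points beyond the same 1σ limit) is satisfied at point 4.

rule 3 at point 4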